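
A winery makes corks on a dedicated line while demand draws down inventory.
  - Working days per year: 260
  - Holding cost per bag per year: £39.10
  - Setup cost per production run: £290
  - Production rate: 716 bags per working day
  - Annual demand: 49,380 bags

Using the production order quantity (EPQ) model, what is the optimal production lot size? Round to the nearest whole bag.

d = 49,380/260 = 189.9231 bags/day;  effective holding cost H(1 − d/p) = 39.1·(1 − 189.9231/716) = 28.72850
Q* = √(2DS / H_eff) = √(2·49,380·290 / 28.72850) ≈ 998.47

998 bags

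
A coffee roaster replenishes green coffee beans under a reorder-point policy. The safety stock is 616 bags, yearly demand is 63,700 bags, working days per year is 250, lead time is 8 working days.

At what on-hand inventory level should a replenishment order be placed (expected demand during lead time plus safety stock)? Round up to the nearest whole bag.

2,655 bags

Daily demand d = 63,700 / 250 = 254.800 bags/day
Demand during lead time = 254.800 × 8 = 2,038.40
Reorder point = 2,038.40 + 616 = 2,654.40 → round up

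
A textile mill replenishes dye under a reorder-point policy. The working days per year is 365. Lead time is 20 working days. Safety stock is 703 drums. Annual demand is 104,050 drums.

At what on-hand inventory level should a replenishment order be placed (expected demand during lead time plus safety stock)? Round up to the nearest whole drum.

6,405 drums

Daily demand d = 104,050 / 365 = 285.068 drums/day
Demand during lead time = 285.068 × 20 = 5,701.37
Reorder point = 5,701.37 + 703 = 6,404.37 → round up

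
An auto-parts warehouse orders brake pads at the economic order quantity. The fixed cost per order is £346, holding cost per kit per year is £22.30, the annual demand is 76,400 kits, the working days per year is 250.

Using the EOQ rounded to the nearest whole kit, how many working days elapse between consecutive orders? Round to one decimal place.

5.0 days

Optimal lot size Q* = (2 × 76,400 × £346 / £22.3)^½ ≈ 1,539.74 → Q = 1,540 kits
Cycle time = (working days × Q)/D = (250 × 1,540) / 76,400 = 5.039 days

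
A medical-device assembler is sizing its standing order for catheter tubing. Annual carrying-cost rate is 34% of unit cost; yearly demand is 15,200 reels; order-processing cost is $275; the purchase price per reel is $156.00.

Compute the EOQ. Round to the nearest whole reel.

397 reels

Holding cost per reel per year: H = 34% × $156 = $53.0400
EOQ = √(2DS/H) = √(2 × 15,200 × 275 / 53.04)
    = √(157,616.89) ≈ 397.01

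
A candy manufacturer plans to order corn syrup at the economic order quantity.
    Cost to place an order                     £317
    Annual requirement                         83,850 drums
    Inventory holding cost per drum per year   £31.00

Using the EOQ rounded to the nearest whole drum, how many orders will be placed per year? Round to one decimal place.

64.0 orders per year

2DS/H = 2·83,850·317/31 = 1,714,867.74
EOQ = √1,714,867.74 ≈ 1,309.53 → Q = 1,310
Orders per year = D/Q = 83,850 / 1,310 = 64.008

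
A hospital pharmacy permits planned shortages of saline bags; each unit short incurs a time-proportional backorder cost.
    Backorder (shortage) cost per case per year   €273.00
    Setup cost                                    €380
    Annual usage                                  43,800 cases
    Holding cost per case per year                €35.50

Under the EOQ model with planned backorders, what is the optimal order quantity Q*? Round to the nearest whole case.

1,029 cases

Basic EOQ = √(2·43,800·380/35.5) = 968.344
Backorder adjustment √((H+b)/b) = √((35.5+273)/273) = 1.0630
Q* = 968.344 × 1.0630 ≈ 1,029.38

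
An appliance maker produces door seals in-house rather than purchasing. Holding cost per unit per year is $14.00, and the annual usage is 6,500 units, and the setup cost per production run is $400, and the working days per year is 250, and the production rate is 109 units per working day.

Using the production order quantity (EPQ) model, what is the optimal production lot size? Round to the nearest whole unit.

Daily demand d = 6,500/250 = 26.000; p = 109; 1 − d/p = 0.76147
EPQ = √(2DS / (H(1 − d/p)))
    = √(2 × 6,500 × 400 / (14 × 0.76147)) ≈ 698.41

698 units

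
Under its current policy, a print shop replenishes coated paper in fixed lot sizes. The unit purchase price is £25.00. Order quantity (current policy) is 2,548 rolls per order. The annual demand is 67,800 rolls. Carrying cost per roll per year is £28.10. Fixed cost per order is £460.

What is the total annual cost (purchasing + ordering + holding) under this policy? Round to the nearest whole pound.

£1,743,040

Ordering: D/Q × S = 67,800/2,548 × £460 = £12,240.19
Holding:  Q/2 × H = 2,548/2 × £28.1 = £35,799.40
Purchase cost = D·C = 67,800 × 25 = £1,695,000.00
Total = £12,240.19 + £35,799.40 + £1,695,000.00 = £1,743,039.59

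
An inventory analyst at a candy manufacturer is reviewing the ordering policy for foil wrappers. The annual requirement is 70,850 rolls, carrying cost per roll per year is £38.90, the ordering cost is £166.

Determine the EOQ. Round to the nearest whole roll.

2DS/H = 2·70,850·166/38.9 = 604,683.80
EOQ = √604,683.80 ≈ 777.61

778 rolls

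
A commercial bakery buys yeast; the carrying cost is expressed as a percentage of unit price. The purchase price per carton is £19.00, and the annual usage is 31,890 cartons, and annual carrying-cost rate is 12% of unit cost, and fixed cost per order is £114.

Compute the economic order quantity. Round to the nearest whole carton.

Carrying cost H = £19 × 12% = £2.2800/carton/yr
Q* = √(2·D·S / H) = √(2·31,890·114 / 2.28) = √3,189,000.0 ≈ 1,785.78

1,786 cartons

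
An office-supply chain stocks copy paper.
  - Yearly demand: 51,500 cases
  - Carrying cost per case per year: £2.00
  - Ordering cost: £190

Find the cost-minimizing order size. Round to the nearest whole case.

3,128 cases

2DS/H = 2·51,500·190/2 = 9,785,000.00
EOQ = √9,785,000.00 ≈ 3,128.10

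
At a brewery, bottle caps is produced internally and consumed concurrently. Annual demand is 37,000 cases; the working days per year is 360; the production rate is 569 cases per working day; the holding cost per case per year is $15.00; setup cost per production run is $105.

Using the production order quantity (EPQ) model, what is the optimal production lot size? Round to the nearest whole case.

Daily demand d = 37,000/360 = 102.778; p = 569; 1 − d/p = 0.81937
EPQ = √(2DS / (H(1 − d/p)))
    = √(2 × 37,000 × 105 / (15 × 0.81937)) ≈ 795.11

795 cases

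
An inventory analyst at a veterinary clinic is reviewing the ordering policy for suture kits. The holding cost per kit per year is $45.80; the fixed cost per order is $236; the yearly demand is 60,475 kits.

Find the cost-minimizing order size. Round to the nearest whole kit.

789 kits

EOQ = √(2DS/H) = √(2 × 60,475 × 236 / 45.8)
    = √(623,235.81) ≈ 789.45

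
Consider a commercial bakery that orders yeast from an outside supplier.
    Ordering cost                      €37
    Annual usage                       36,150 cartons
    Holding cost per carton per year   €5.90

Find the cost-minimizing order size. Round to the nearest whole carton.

673 cartons

Optimal lot size Q* = (2 × 36,150 × €37 / €5.9)^½ ≈ 673.35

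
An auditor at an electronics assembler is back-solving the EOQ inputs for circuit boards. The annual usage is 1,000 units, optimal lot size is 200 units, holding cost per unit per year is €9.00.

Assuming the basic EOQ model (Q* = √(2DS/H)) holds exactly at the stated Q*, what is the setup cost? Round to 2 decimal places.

€180.00

From Q* = √(2DS/H) ⇒ Q*² = 2DS/H.
S = Q²H / (2D) = 200² × 9 / (2 × 1,000) = 180.0000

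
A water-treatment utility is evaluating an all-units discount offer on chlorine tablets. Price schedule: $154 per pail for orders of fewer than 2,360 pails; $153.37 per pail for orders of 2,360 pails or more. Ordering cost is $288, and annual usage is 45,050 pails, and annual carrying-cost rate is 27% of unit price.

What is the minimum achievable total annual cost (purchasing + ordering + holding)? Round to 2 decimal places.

$6,963,679.81

H₁ = 27%×$154 = $41.5800;  H₂ = 27%×$153.37 = $41.4099
EOQ₁ = √(2×45,050×288/41.5800) = 789.98  (< 2,360, feasible at tier 1)
EOQ₂ = √(2×45,050×288/41.4099) = 791.60  (< 2,360 → use Q = 2,360 at tier-2 price)
TC(tier 1 (EOQ₁), Q≈790.0) = $6,970,547.39
TC(tier 2, Q≈2,360.0) = $6,963,679.81
Minimum at tier 2: $6,963,679.81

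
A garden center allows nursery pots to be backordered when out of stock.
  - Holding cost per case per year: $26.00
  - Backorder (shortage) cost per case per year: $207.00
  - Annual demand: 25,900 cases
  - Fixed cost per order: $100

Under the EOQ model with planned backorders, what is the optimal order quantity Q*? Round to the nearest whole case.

Basic EOQ = √(2·25,900·100/26) = 446.353
Backorder adjustment √((H+b)/b) = √((26+207)/207) = 1.0609
Q* = 446.353 × 1.0609 ≈ 473.56

474 cases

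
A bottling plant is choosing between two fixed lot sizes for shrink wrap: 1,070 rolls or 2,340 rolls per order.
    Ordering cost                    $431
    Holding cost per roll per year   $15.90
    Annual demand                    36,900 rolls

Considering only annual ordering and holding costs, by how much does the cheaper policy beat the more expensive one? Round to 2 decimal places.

$2,029.58

TC(Q) = (D/Q)S + (Q/2)H
TC(1,070) = (36,900/1,070)×431 + (1,070/2)×15.9 = $23,369.96
TC(2,340) = (36,900/2,340)×431 + (2,340/2)×15.9 = $25,399.54
Cheaper: Q = 1,070.  Difference = $2,029.58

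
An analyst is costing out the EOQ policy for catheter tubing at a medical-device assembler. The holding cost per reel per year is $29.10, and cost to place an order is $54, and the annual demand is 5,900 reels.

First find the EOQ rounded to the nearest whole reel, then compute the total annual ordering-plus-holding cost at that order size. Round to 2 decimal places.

$4,306.10

Optimal lot size Q* = (2 × 5,900 × $54 / $29.1)^½ ≈ 147.98 → Q = 148 reels
Ordering: D/Q × S = 5,900/148 × $54 = $2,152.70
Holding:  Q/2 × H = 148/2 × $29.1 = $2,153.40
Total = $2,152.70 + $2,153.40 = $4,306.10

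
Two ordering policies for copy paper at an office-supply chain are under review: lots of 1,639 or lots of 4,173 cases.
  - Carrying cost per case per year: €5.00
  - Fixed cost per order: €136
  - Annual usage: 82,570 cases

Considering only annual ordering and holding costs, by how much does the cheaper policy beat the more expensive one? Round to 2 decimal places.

€2,174.55

For each Q, cost = (D/Q)·S + (Q/2)·H.
TC(1,639) = (82,570/1,639)×136 + (1,639/2)×5 = €10,948.95
TC(4,173) = (82,570/4,173)×136 + (4,173/2)×5 = €13,123.49
|ΔTC| = |€10,948.95 − €13,123.49| = €2,174.55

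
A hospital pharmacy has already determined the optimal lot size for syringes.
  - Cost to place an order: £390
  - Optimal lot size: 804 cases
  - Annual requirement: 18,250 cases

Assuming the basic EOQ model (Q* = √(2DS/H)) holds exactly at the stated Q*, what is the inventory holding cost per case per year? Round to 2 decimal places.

£22.02

Since Q* = (2DS/H)^½, squaring gives Q*²·H = 2DS.
H = 2DS / Q² = 2 × 18,250 × 390 / 804² = 22.0214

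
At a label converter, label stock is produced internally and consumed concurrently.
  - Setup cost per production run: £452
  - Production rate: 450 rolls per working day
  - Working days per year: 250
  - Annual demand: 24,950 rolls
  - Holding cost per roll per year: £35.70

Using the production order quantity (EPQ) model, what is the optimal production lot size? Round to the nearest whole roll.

901 rolls

d = 24,950/250 = 99.8000 rolls/day;  effective holding cost H(1 − d/p) = 35.7·(1 − 99.8000/450) = 27.78253
Q* = √(2DS / H_eff) = √(2·24,950·452 / 27.78253) ≈ 901.02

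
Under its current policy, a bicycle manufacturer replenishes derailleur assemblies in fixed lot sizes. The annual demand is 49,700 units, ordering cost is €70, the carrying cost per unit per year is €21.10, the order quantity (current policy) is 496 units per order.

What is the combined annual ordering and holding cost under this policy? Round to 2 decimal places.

Ordering: D/Q × S = 49,700/496 × €70 = €7,014.11
Holding:  Q/2 × H = 496/2 × €21.1 = €5,232.80
Total = €7,014.11 + €5,232.80 = €12,246.91

€12,246.91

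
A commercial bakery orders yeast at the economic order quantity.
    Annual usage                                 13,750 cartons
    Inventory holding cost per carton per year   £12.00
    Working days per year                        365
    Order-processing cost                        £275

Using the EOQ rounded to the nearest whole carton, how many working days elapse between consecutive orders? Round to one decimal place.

21.1 days

Q* = √(2·D·S / H) = √(2·13,750·275 / 12) = √630,208.3 ≈ 793.86 → Q = 794 cartons
T = Q/D × 365 days = 794/13,750 × 365 = 21.077 days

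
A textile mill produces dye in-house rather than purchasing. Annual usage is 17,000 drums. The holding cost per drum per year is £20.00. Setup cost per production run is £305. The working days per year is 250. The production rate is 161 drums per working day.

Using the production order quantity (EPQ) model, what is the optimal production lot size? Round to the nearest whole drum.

Daily demand d = 17,000/250 = 68.000; p = 161; 1 − d/p = 0.57764
EPQ = √(2DS / (H(1 − d/p)))
    = √(2 × 17,000 × 305 / (20 × 0.57764)) ≈ 947.43

947 drums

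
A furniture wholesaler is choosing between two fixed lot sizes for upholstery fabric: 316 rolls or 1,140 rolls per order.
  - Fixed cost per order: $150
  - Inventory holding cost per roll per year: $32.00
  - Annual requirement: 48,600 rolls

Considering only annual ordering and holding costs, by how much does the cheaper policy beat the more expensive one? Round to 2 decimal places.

$3,490.88

Annual cost at Q: ordering D·S/Q plus holding Q·H/2.
TC(316) = (48,600/316)×150 + (316/2)×32 = $28,125.62
TC(1,140) = (48,600/1,140)×150 + (1,140/2)×32 = $24,634.74
Lots of 1,140 are cheaper by $3,490.88.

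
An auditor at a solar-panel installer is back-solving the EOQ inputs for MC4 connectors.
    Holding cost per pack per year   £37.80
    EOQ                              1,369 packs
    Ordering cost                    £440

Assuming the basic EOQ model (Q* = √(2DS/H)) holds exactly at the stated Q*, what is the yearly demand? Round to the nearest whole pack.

80,504 packs per year

EOQ relation: Q² = 2DS/H, so rearrange for the unknown.
D = Q²H / (2S) = 1,369² × 37.8 / (2 × 440) = 80,503.73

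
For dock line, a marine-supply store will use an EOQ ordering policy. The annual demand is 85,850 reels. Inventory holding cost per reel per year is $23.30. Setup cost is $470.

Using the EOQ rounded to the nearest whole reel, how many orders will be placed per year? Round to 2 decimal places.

46.13 orders per year

Q* = √(2·D·S / H) = √(2·85,850·470 / 23.3) = √3,463,476.4 ≈ 1,861.04 → Q = 1,861
N = D/Q = 85,850/1,861 ≈ 46.131 orders/yr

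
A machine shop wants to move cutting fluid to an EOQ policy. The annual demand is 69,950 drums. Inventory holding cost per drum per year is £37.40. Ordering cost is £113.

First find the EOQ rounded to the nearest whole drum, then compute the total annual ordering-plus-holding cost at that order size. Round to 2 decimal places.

£24,315.54

Optimal lot size Q* = (2 × 69,950 × £113 / £37.4)^½ ≈ 650.15 → Q = 650 drums
Ordering: D/Q × S = 69,950/650 × £113 = £12,160.54
Holding:  Q/2 × H = 650/2 × £37.4 = £12,155.00
Total = £12,160.54 + £12,155.00 = £24,315.54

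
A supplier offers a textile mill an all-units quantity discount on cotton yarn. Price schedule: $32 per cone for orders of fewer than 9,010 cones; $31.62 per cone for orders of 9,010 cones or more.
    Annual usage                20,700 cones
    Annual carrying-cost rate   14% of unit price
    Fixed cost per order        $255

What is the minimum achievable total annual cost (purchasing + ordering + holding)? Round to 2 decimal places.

$669,277.16

H₁ = 14%×$32 = $4.4800;  H₂ = 14%×$31.62 = $4.4268
EOQ₁ = √(2×20,700×255/4.4800) = 1,535.08  (< 9,010, feasible at tier 1)
EOQ₂ = √(2×20,700×255/4.4268) = 1,544.28  (< 9,010 → use Q = 9,010 at tier-2 price)
TC(tier 1 (EOQ₁), Q≈1,535.1) = $669,277.16
TC(tier 2, Q≈9,010.0) = $675,062.58
Minimum at tier 1 (EOQ₁): $669,277.16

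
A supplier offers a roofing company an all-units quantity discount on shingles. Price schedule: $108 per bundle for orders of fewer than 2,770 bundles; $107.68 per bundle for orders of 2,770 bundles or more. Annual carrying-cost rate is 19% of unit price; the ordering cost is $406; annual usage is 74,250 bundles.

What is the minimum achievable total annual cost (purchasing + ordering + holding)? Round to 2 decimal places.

H₁ = 19%×$108 = $20.5200;  H₂ = 19%×$107.68 = $20.4592
EOQ₁ = √(2×74,250×406/20.5200) = 1,714.11  (< 2,770, feasible at tier 1)
EOQ₂ = √(2×74,250×406/20.4592) = 1,716.65  (< 2,770 → use Q = 2,770 at tier-2 price)
TC(tier 1 (EOQ₁), Q≈1,714.1) = $8,054,173.45
TC(tier 2, Q≈2,770.0) = $8,034,458.84
Minimum at tier 2: $8,034,458.84

$8,034,458.84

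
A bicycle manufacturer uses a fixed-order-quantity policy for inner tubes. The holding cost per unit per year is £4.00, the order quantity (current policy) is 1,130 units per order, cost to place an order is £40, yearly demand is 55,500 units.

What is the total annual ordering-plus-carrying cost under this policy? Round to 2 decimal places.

£4,224.60

Annual ordering cost = (D/Q)·S = (55,500/1,130) × 40 = £1,964.60
Annual holding cost  = (Q/2)·H = (1,130/2) × 4 = £2,260.00
Total = £1,964.60 + £2,260.00 = £4,224.60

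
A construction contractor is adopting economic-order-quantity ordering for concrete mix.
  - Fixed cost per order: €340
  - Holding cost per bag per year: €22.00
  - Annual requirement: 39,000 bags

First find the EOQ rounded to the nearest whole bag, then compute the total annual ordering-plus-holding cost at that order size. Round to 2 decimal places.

€24,154.50

2DS/H = 2·39,000·340/22 = 1,205,454.55
EOQ = √1,205,454.55 ≈ 1,097.93 → Q = 1,098 bags
Annual ordering cost = (D/Q)·S = (39,000/1,098) × 340 = €12,076.50
Annual holding cost  = (Q/2)·H = (1,098/2) × 22 = €12,078.00
Total = €12,076.50 + €12,078.00 = €24,154.50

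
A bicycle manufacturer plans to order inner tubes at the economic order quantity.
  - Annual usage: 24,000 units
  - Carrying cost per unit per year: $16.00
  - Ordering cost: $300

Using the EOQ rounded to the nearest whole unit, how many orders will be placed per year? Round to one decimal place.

25.3 orders per year

2DS/H = 2·24,000·300/16 = 900,000.00
EOQ = √900,000.00 ≈ 948.68 → Q = 949
Orders per year = D/Q = 24,000 / 949 = 25.290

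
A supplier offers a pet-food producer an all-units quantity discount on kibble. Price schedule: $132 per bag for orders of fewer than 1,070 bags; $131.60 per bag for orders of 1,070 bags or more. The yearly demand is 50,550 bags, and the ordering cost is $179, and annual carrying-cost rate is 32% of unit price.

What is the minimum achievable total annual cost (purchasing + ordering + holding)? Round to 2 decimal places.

H₁ = 32%×$132 = $42.2400;  H₂ = 32%×$131.60 = $42.1120
EOQ₁ = √(2×50,550×179/42.2400) = 654.55  (< 1,070, feasible at tier 1)
EOQ₂ = √(2×50,550×179/42.1120) = 655.54  (< 1,070 → use Q = 1,070 at tier-2 price)
TC(tier 1 (EOQ₁), Q≈654.5) = $6,700,248.02
TC(tier 2, Q≈1,070.0) = $6,683,366.42
Minimum at tier 2: $6,683,366.42

$6,683,366.42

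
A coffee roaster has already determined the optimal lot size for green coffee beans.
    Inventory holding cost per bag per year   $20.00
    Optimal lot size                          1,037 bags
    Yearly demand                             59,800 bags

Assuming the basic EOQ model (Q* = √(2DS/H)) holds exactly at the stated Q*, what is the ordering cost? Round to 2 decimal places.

$179.83

Since Q* = (2DS/H)^½, squaring gives Q*²·H = 2DS.
S = Q²H / (2D) = 1,037² × 20 / (2 × 59,800) = 179.8276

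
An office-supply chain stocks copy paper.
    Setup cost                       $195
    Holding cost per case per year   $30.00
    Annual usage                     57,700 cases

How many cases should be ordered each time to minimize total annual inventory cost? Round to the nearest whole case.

866 cases

Optimal lot size Q* = (2 × 57,700 × $195 / $30)^½ ≈ 866.08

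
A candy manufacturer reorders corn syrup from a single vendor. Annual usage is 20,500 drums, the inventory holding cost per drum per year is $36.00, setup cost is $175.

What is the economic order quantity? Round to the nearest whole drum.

446 drums

2DS/H = 2·20,500·175/36 = 199,305.56
EOQ = √199,305.56 ≈ 446.44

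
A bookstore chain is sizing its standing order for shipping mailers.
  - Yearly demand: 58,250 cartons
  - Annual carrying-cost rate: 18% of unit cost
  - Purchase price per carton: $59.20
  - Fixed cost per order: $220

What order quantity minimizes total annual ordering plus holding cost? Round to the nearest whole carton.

H = i·C = 0.18 × $59.2 = $10.6560 per carton-year
EOQ = √(2DS/H) = √(2 × 58,250 × 220 / 10.656)
    = √(2,405,217.72) ≈ 1,550.88

1,551 cartons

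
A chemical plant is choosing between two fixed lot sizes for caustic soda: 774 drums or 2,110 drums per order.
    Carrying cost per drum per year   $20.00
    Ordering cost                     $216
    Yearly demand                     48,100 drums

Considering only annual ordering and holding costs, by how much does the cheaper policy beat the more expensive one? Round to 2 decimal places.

For each Q, cost = (D/Q)·S + (Q/2)·H.
TC(774) = (48,100/774)×216 + (774/2)×20 = $21,163.26
TC(2,110) = (48,100/2,110)×216 + (2,110/2)×20 = $26,023.98
|ΔTC| = |$21,163.26 − $26,023.98| = $4,860.73

$4,860.73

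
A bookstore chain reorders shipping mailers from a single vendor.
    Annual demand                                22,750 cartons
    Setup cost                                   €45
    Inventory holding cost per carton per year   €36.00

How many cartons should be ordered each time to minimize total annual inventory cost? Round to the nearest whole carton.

238 cartons

Q* = √(2·D·S / H) = √(2·22,750·45 / 36) = √56,875.0 ≈ 238.48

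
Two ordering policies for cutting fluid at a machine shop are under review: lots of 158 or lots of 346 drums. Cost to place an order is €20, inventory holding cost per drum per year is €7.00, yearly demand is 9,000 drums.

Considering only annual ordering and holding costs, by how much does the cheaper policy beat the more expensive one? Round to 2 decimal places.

€38.99

For each Q, cost = (D/Q)·S + (Q/2)·H.
TC(158) = (9,000/158)×20 + (158/2)×7 = €1,692.24
TC(346) = (9,000/346)×20 + (346/2)×7 = €1,731.23
Cheaper: Q = 158.  Difference = €38.99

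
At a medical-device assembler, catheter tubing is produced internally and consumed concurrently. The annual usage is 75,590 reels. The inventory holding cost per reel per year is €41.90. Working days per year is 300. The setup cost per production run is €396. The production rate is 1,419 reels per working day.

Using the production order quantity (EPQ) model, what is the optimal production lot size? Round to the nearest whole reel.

1,318 reels

Daily demand d = 75,590/300 = 251.967; p = 1419; 1 − d/p = 0.82243
EPQ = √(2DS / (H(1 − d/p)))
    = √(2 × 75,590 × 396 / (41.9 × 0.82243)) ≈ 1,318.07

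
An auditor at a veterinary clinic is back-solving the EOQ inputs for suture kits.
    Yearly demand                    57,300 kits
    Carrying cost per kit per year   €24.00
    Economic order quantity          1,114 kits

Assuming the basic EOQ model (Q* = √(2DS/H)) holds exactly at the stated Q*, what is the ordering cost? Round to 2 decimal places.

€259.89

EOQ relation: Q² = 2DS/H, so rearrange for the unknown.
S = Q²H / (2D) = 1,114² × 24 / (2 × 57,300) = 259.8945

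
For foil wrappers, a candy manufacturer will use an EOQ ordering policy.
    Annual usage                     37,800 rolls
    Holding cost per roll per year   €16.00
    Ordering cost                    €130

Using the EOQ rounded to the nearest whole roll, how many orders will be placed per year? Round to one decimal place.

48.2 orders per year

Q* = √(2·D·S / H) = √(2·37,800·130 / 16) = √614,250.0 ≈ 783.74 → Q = 784
N = D/Q = 37,800/784 ≈ 48.214 orders/yr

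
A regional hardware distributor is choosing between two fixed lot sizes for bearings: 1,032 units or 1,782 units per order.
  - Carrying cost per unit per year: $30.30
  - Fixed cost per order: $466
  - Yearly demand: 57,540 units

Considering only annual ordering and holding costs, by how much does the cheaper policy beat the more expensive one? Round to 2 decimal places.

For each Q, cost = (D/Q)·S + (Q/2)·H.
TC(1,032) = (57,540/1,032)×466 + (1,032/2)×30.3 = $41,617.01
TC(1,782) = (57,540/1,782)×466 + (1,782/2)×30.3 = $42,044.24
Lots of 1,032 are cheaper by $427.23.

$427.23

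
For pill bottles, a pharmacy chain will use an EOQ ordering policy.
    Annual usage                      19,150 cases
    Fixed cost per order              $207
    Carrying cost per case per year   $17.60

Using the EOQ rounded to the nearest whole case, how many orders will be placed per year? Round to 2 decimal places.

2DS/H = 2·19,150·207/17.6 = 450,460.23
EOQ = √450,460.23 ≈ 671.16 → Q = 671
Orders per year = D/Q = 19,150 / 671 = 28.539

28.54 orders per year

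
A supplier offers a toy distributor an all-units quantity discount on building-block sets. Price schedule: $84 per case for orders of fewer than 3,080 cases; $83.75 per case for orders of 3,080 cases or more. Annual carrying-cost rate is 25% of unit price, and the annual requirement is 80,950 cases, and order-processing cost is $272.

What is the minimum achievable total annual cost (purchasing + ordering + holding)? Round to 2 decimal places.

$6,818,955.08

H₁ = 25%×$84 = $21.0000;  H₂ = 25%×$83.75 = $20.9375
EOQ₁ = √(2×80,950×272/21.0000) = 1,448.10  (< 3,080, feasible at tier 1)
EOQ₂ = √(2×80,950×272/20.9375) = 1,450.26  (< 3,080 → use Q = 3,080 at tier-2 price)
TC(tier 1 (EOQ₁), Q≈1,448.1) = $6,830,210.08
TC(tier 2, Q≈3,080.0) = $6,818,955.08
Minimum at tier 2: $6,818,955.08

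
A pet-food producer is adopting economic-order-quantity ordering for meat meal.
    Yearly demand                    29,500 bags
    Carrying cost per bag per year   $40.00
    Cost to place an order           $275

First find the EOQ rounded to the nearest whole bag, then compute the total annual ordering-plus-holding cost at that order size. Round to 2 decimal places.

Optimal lot size Q* = (2 × 29,500 × $275 / $40)^½ ≈ 636.89 → Q = 637 bags
Annual ordering cost = (D/Q)·S = (29,500/637) × 275 = $12,735.48
Annual holding cost  = (Q/2)·H = (637/2) × 40 = $12,740.00
Total = $12,735.48 + $12,740.00 = $25,475.48

$25,475.48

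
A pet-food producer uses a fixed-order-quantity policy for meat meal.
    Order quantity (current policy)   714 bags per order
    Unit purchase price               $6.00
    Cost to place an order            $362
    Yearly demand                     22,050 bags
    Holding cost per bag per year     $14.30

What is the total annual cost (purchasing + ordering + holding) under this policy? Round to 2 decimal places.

Orders/yr = 22,050/714 = 30.882; ordering cost = 30.882 × $362 = $11,179.41
Average inventory = 714/2 = 357; holding cost = 357 × $14.3 = $5,105.10
Purchase cost = D·C = 22,050 × 6 = $132,300.00
Total = $11,179.41 + $5,105.10 + $132,300.00 = $148,584.51

$148,584.51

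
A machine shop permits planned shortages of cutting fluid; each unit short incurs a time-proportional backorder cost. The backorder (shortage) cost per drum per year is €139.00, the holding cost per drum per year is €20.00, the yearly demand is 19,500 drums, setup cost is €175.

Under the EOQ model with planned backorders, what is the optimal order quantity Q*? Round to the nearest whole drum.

625 drums

Basic EOQ = √(2·19,500·175/20) = 584.166
Backorder adjustment √((H+b)/b) = √((20+139)/139) = 1.0695
Q* = 584.166 × 1.0695 ≈ 624.78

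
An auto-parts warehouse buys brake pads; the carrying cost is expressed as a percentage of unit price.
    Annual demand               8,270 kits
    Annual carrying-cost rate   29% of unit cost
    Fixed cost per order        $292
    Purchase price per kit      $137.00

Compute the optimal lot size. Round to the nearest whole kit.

349 kits

Carrying cost H = $137 × 29% = $39.7300/kit/yr
2DS/H = 2·8,270·292/39.73 = 121,562.55
EOQ = √121,562.55 ≈ 348.66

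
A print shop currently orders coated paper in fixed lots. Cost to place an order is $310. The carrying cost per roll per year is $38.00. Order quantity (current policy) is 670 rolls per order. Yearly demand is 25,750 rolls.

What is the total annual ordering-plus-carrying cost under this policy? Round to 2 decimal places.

Orders/yr = 25,750/670 = 38.433; ordering cost = 38.433 × $310 = $11,914.18
Average inventory = 670/2 = 335; holding cost = 335 × $38 = $12,730.00
Total = $11,914.18 + $12,730.00 = $24,644.18

$24,644.18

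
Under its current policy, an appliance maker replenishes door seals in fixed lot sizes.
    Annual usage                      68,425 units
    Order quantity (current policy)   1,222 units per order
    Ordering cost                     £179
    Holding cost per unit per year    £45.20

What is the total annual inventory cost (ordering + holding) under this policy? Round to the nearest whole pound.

Annual ordering cost = (D/Q)·S = (68,425/1,222) × 179 = £10,022.97
Annual holding cost  = (Q/2)·H = (1,222/2) × 45.2 = £27,617.20
Total = £10,022.97 + £27,617.20 = £37,640.17

£37,640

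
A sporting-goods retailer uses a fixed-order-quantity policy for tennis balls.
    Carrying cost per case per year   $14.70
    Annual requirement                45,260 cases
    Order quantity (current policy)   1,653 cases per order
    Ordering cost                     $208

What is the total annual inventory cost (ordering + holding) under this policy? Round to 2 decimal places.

Annual ordering cost = (D/Q)·S = (45,260/1,653) × 208 = $5,695.15
Annual holding cost  = (Q/2)·H = (1,653/2) × 14.7 = $12,149.55
Total = $5,695.15 + $12,149.55 = $17,844.70

$17,844.70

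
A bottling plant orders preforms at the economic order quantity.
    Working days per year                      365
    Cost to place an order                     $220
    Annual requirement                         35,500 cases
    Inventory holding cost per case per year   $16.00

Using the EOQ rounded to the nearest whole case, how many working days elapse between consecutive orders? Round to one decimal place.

10.2 days

Optimal lot size Q* = (2 × 35,500 × $220 / $16)^½ ≈ 988.05 → Q = 988 cases
T = Q/D × 365 days = 988/35,500 × 365 = 10.158 days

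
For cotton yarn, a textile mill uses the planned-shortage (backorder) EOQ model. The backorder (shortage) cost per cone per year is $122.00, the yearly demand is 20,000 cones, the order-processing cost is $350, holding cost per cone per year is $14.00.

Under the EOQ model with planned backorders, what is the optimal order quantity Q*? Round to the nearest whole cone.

1,056 cones

Basic EOQ = √(2·20,000·350/14) = 1,000.000
Backorder adjustment √((H+b)/b) = √((14+122)/122) = 1.0558
Q* = 1,000.000 × 1.0558 ≈ 1,055.82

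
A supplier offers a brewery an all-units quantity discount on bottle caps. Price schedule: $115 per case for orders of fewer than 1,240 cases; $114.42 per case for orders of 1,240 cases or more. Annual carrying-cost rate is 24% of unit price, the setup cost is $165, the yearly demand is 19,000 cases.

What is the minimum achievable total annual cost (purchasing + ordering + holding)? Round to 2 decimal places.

$2,193,533.92

H₁ = 24%×$115 = $27.6000;  H₂ = 24%×$114.42 = $27.4608
EOQ₁ = √(2×19,000×165/27.6000) = 476.63  (< 1,240, feasible at tier 1)
EOQ₂ = √(2×19,000×165/27.4608) = 477.83  (< 1,240 → use Q = 1,240 at tier-2 price)
TC(tier 1 (EOQ₁), Q≈476.6) = $2,198,154.92
TC(tier 2, Q≈1,240.0) = $2,193,533.92
Minimum at tier 2: $2,193,533.92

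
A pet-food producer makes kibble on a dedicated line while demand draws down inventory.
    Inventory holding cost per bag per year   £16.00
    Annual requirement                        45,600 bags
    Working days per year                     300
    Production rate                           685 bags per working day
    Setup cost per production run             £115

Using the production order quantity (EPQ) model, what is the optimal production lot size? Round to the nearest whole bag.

Daily demand d = 45,600/300 = 152.000; p = 685; 1 − d/p = 0.77810
EPQ = √(2DS / (H(1 − d/p)))
    = √(2 × 45,600 × 115 / (16 × 0.77810)) ≈ 917.84

918 bags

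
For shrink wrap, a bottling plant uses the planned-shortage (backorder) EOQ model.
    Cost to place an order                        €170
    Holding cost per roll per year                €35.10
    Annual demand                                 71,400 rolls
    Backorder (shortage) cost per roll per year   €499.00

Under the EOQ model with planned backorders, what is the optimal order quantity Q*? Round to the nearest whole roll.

860 rolls

Basic EOQ = √(2·71,400·170/35.1) = 831.639
Backorder adjustment √((H+b)/b) = √((35.1+499)/499) = 1.0346
Q* = 831.639 × 1.0346 ≈ 860.39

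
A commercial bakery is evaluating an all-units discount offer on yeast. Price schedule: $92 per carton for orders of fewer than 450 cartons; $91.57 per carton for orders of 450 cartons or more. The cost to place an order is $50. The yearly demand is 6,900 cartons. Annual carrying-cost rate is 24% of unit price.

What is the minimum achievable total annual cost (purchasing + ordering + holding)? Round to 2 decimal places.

$637,544.45

H₁ = 24%×$92 = $22.0800;  H₂ = 24%×$91.57 = $21.9768
EOQ₁ = √(2×6,900×50/22.0800) = 176.78  (< 450, feasible at tier 1)
EOQ₂ = √(2×6,900×50/21.9768) = 177.19  (< 450 → use Q = 450 at tier-2 price)
TC(tier 1 (EOQ₁), Q≈176.8) = $638,703.23
TC(tier 2, Q≈450.0) = $637,544.45
Minimum at tier 2: $637,544.45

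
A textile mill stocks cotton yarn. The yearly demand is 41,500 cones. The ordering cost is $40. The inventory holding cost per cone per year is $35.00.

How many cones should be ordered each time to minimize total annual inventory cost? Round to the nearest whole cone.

308 cones

2DS/H = 2·41,500·40/35 = 94,857.14
EOQ = √94,857.14 ≈ 307.99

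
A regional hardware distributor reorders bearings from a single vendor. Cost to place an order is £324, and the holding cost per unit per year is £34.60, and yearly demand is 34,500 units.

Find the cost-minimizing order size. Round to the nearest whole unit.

804 units

Q* = √(2·D·S / H) = √(2·34,500·324 / 34.6) = √646,127.2 ≈ 803.82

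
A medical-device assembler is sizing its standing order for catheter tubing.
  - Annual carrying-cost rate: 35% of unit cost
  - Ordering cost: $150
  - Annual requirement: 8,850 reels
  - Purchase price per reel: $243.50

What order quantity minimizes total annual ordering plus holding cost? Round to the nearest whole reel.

177 reels

H = i·C = 0.35 × $243.5 = $85.2250 per reel-year
2DS/H = 2·8,850·150/85.225 = 31,152.83
EOQ = √31,152.83 ≈ 176.50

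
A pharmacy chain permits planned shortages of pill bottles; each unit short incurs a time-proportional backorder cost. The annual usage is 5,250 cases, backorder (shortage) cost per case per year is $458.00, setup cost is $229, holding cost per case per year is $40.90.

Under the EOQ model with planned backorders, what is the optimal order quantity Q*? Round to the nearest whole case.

Q* = √(2DS/H) · √((H + b)/b)
   = √(2 × 5,250 × 229 / 40.9) · √((40.9 + 458) / 458)
   = 242.466 × 1.0437 ≈ 253.06

253 cases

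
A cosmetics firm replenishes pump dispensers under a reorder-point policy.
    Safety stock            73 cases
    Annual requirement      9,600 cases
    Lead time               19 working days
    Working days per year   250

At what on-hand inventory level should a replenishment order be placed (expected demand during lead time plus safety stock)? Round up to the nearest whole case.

803 cases

Daily demand d = 9,600 / 250 = 38.400 cases/day
Demand during lead time = 38.400 × 19 = 729.60
Reorder point = 729.60 + 73 = 802.60 → round up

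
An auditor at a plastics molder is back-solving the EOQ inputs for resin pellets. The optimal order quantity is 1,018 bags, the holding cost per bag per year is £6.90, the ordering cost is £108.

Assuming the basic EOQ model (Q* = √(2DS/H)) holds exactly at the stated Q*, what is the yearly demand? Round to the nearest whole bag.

33,105 bags per year

EOQ relation: Q² = 2DS/H, so rearrange for the unknown.
D = Q²H / (2S) = 1,018² × 6.9 / (2 × 108) = 33,104.79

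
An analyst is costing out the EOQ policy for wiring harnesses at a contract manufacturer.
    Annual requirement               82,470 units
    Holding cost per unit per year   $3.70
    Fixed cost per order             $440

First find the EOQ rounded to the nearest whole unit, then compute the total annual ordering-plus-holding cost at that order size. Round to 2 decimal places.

$16,386.65

Q* = √(2·D·S / H) = √(2·82,470·440 / 3.7) = √19,614,486.5 ≈ 4,428.82 → Q = 4,429 units
Ordering: D/Q × S = 82,470/4,429 × $440 = $8,193.00
Holding:  Q/2 × H = 4,429/2 × $3.7 = $8,193.65
Total = $8,193.00 + $8,193.65 = $16,386.65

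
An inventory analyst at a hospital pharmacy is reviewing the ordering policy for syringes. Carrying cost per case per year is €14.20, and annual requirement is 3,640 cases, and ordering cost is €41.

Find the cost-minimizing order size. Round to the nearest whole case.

145 cases

EOQ = √(2DS/H) = √(2 × 3,640 × 41 / 14.2)
    = √(21,019.72) ≈ 144.98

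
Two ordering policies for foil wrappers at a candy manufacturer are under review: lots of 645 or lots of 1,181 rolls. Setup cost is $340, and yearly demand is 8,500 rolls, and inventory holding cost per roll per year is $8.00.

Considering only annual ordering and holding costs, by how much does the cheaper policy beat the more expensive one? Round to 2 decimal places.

$110.46

TC(Q) = (D/Q)S + (Q/2)H
TC(645) = (8,500/645)×340 + (645/2)×8 = $7,060.62
TC(1,181) = (8,500/1,181)×340 + (1,181/2)×8 = $7,171.08
Cheaper: Q = 645.  Difference = $110.46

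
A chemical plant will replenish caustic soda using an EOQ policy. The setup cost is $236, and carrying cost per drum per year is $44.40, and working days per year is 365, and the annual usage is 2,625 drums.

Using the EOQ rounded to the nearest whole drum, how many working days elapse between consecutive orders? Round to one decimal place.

23.2 days

2DS/H = 2·2,625·236/44.4 = 27,905.41
EOQ = √27,905.41 ≈ 167.05 → Q = 167 drums
Cycle time = (working days × Q)/D = (365 × 167) / 2,625 = 23.221 days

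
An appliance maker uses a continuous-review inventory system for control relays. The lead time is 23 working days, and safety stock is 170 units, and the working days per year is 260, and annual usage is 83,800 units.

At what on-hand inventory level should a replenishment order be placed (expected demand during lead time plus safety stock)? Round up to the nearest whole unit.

7,584 units

Daily demand d = 83,800 / 260 = 322.308 units/day
Demand during lead time = 322.308 × 23 = 7,413.08
Reorder point = 7,413.08 + 170 = 7,583.08 → round up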